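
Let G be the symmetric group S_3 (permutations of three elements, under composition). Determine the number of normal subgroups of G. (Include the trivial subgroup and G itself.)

3

G has 6 subgroups. Checking conjugation-invariance by order — order 1: 1/1 normal; order 2: 0/3 normal; order 3: 1/1 normal; order 6: 1/1 normal.
Total normal subgroups: 3.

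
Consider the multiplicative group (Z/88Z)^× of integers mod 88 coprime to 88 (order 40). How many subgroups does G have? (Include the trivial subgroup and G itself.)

32

|G| = 40, so by Lagrange every subgroup order divides 40. Divisors: 1, 2, 4, 5, 8, 10, 20, 40.
Subgroups by order — order 1: 1; order 2: 7; order 4: 7; order 5: 1; order 8: 1; order 10: 7; order 20: 7; order 40: 1.
Total: 1 + 7 + 7 + 1 + 1 + 7 + 7 + 1 = 32.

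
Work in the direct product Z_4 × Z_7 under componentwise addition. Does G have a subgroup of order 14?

Yes

14 | 28. A subgroup of order 14 is {(0,0), (0,1), (0,2), (0,3), (0,4), (0,5), (0,6), (2,0), (2,1), (2,2), (2,3), (2,4), (2,5), (2,6)}.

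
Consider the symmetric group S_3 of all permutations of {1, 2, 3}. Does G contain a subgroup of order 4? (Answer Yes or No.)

No

4 does not divide |G| = 6, so by Lagrange no subgroup of order 4 exists.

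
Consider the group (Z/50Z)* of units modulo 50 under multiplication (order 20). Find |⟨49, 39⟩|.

|⟨49⟩| = 2 and |⟨39⟩| = 10, so |H| is a multiple of lcm(2, 10) = 10 and divides |G| = 20.
Closing under the operation: H = {1, 9, 11, 19, 21, 29, 31, 39, 41, 49}, so |H| = 10.

10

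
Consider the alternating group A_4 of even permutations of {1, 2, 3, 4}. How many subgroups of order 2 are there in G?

3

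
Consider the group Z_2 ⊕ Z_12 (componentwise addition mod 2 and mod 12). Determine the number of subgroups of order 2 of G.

3

|G| = 24 and 2 | 24, so subgroups of order 2 are possible by Lagrange.
The subgroups of order 2 are: {(0,0), (0,6)}; {(0,0), (1,0)}; {(0,0), (1,6)}.
So G has 3 subgroups of order 2.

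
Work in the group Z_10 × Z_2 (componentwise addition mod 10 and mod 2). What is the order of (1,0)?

10

The order of (1,0) in Z_10 × Z_2 is lcm(ord(1) in Z_10, ord(0) in Z_2).
ord(1) = 10 and ord(0) = 1, so |⟨(1,0)⟩| = lcm(10, 1) = 10.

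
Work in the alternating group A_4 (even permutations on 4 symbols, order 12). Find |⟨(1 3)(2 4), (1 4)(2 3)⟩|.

4

|⟨(1 3)(2 4)⟩| = 2 and |⟨(1 4)(2 3)⟩| = 2, so |H| is a multiple of lcm(2, 2) = 2 and divides |G| = 12.
Closing under the operation: H = {e, (1 2)(3 4), (1 3)(2 4), (1 4)(2 3)}, so |H| = 4.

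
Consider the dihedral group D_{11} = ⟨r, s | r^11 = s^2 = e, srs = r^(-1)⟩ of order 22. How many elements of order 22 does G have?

0

No element of G has order 22 (even though 22 | 22).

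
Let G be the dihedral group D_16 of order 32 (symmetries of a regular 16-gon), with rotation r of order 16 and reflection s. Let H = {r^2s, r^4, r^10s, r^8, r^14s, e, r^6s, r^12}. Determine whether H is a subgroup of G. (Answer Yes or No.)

|H| = 8 divides |G| = 32, consistent with Lagrange.
H contains the identity, every element's inverse is in H, and H is closed under ·: it is a subgroup.

Yes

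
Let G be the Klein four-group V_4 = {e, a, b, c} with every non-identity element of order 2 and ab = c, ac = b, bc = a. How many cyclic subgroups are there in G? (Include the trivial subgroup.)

4

Each element a generates a cyclic subgroup ⟨a⟩; distinct elements may generate the same one (a cyclic group of order d has φ(d) generators).
Cyclic subgroups by order — order 1: 1; order 2: 3.
Total: 4.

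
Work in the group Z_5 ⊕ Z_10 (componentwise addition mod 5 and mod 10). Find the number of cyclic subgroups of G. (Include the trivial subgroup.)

14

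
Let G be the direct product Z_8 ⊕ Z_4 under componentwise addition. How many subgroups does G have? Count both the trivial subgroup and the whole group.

22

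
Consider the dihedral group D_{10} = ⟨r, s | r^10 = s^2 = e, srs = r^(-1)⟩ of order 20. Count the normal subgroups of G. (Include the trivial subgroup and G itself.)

G has 22 subgroups. Checking conjugation-invariance by order — order 1: 1/1 normal; order 2: 1/11 normal; order 4: 0/5 normal; order 5: 1/1 normal; order 10: 3/3 normal; order 20: 1/1 normal.
Total normal subgroups: 7.

7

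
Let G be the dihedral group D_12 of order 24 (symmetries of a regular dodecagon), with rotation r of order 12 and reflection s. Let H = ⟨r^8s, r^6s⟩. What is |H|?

|⟨r^8s⟩| = 2 and |⟨r^6s⟩| = 2, so |H| is a multiple of lcm(2, 2) = 2 and divides |G| = 24.
Closing under the operation: H = {e, r^2, r^4, r^6, r^8, r^10, s, r^2s, r^4s, r^6s, r^8s, r^10s}, so |H| = 12.

12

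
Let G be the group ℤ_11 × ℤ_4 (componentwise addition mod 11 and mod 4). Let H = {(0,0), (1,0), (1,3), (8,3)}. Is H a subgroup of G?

(1,0) ∈ H but its inverse (10,0) ∉ H, so H is not a subgroup.

No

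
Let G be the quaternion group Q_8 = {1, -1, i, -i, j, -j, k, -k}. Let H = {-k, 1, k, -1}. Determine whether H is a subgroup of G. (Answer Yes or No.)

Yes

|H| = 4 divides |G| = 8, consistent with Lagrange.
H contains the identity, every element's inverse is in H, and H is closed under ·: it is a subgroup.
In fact H = ⟨-k⟩.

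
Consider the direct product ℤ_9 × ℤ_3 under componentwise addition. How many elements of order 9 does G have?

18

An element (a,b) has order lcm(ord(a), ord(b)); count pairs with lcm equal to 9.
Enumerating gives 18 such elements.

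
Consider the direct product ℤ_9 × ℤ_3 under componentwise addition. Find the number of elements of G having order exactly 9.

An element (a,b) has order lcm(ord(a), ord(b)); count pairs with lcm equal to 9.
Enumerating gives 18 such elements.

18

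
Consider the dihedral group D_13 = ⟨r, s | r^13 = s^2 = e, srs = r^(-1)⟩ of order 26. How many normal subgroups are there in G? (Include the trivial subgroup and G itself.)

G has 16 subgroups. Checking conjugation-invariance by order — order 1: 1/1 normal; order 2: 0/13 normal; order 13: 1/1 normal; order 26: 1/1 normal.
Total normal subgroups: 3.

3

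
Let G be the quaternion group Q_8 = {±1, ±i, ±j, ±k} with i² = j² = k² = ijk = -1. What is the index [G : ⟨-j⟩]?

|⟨-j⟩| = 4 and |G| = 8.
By Lagrange, [G : H] = |G|/|H| = 8/4 = 2.

2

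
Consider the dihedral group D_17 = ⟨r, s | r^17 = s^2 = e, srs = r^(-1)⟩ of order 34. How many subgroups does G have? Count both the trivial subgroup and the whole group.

|G| = 34, so by Lagrange every subgroup order divides 34. Divisors: 1, 2, 17, 34.
Subgroups by order — order 1: 1; order 2: 17; order 17: 1; order 34: 1.
Total: 1 + 17 + 1 + 1 = 20.

20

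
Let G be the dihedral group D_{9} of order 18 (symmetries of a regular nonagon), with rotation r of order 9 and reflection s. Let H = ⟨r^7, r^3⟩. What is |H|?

9

|⟨r^7⟩| = 9 and |⟨r^3⟩| = 3, so |H| is a multiple of lcm(9, 3) = 9 and divides |G| = 18.
Closing under the operation: H = {e, r, r^2, r^3, r^4, r^5, r^6, r^7, r^8}, so |H| = 9.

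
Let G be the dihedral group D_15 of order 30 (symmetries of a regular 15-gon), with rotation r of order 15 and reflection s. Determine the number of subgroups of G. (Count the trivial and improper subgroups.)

28

|G| = 30, so by Lagrange every subgroup order divides 30. Divisors: 1, 2, 3, 5, 6, 10, 15, 30.
Subgroups by order — order 1: 1; order 2: 15; order 3: 1; order 5: 1; order 6: 5; order 10: 3; order 15: 1; order 30: 1.
Total: 1 + 15 + 1 + 1 + 5 + 3 + 1 + 1 = 28.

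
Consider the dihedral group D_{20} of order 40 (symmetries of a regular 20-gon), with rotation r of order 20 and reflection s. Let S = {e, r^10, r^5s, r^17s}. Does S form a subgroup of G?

No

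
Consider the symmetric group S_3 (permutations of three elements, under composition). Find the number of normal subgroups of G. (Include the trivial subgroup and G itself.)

3

G has 6 subgroups. Checking conjugation-invariance by order — order 1: 1/1 normal; order 2: 0/3 normal; order 3: 1/1 normal; order 6: 1/1 normal.
Total normal subgroups: 3.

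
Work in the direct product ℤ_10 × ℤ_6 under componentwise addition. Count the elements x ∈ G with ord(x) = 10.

An element (a,b) has order lcm(ord(a), ord(b)); count pairs with lcm equal to 10.
Enumerating gives 12 such elements.

12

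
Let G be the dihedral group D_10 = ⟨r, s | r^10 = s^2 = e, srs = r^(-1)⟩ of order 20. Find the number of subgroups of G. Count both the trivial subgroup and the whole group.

22

|G| = 20, so by Lagrange every subgroup order divides 20. Divisors: 1, 2, 4, 5, 10, 20.
Subgroups by order — order 1: 1; order 2: 11; order 4: 5; order 5: 1; order 10: 3; order 20: 1.
Total: 1 + 11 + 5 + 1 + 3 + 1 = 22.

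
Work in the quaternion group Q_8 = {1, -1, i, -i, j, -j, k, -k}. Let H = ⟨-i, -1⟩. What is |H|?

4

|⟨-i⟩| = 4 and |⟨-1⟩| = 2, so |H| is a multiple of lcm(4, 2) = 4 and divides |G| = 8.
Closing under the operation: H = {1, -1, i, -i}, so |H| = 4.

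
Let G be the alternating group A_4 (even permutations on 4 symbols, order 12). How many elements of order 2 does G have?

The elements of order 2 are: (1 2)(3 4), (1 3)(2 4), (1 4)(2 3).
That's 3.

3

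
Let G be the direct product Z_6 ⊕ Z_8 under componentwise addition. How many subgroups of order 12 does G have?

|G| = 48 and 12 | 48, so subgroups of order 12 are possible by Lagrange.
The subgroups of order 12 are: {(0,0), (0,2), (0,4), (0,6), (2,0), (2,2), (2,4), (2,6), (4,0), (4,2), (4,4), (4,6)}; {(0,0), (0,4), (1,0), (1,4), (2,0), (2,4), (3,0), (3,4), (4,0), (4,4), (5,0), (5,4)}; {(0,0), (0,4), (1,2), (1,6), (2,0), (2,4), (3,2), (3,6), (4,0), (4,4), (5,2), (5,6)}.
So G has 3 subgroups of order 12.

3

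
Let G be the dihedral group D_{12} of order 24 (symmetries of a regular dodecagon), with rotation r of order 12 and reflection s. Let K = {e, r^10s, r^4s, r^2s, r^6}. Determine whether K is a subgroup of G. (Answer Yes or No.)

No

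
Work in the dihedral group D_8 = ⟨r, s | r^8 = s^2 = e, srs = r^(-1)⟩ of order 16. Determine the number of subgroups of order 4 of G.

|G| = 16 and 4 | 16, so subgroups of order 4 are possible by Lagrange.
The subgroups of order 4 are: {e, r^2, r^4, r^6}; {e, r^4, r^2s, r^6s}; {e, r^4, r^3s, r^7s}; {e, r^4, s, r^4s}; … (5 in all).
So G has 5 subgroups of order 4.

5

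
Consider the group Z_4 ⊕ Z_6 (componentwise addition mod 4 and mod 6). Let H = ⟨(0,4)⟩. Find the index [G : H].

|⟨(0,4)⟩| = 3 and |G| = 24.
By Lagrange, [G : H] = |G|/|H| = 24/3 = 8.

8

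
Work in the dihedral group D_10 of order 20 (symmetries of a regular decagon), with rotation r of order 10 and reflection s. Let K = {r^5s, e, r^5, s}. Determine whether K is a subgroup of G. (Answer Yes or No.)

Yes

|K| = 4 divides |G| = 20, consistent with Lagrange.
K contains the identity, every element's inverse is in K, and K is closed under ·: it is a subgroup.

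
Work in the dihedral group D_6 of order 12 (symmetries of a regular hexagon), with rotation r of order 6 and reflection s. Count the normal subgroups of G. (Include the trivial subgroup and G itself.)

7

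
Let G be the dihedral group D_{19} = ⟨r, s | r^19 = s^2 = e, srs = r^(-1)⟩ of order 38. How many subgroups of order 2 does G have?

|G| = 38 and 2 | 38, so subgroups of order 2 are possible by Lagrange.
The subgroups of order 2 are: {e, r^10s}; {e, r^11s}; {e, r^12s}; {e, r^13s}; … (19 in all).
So G has 19 subgroups of order 2.

19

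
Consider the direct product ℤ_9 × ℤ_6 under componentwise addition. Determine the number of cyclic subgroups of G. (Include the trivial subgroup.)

Group the elements of G by the cyclic subgroup they generate; each cyclic subgroup of order d accounts for φ(d) elements.
Cyclic subgroups by order — order 1: 1; order 2: 1; order 3: 4; order 6: 4; order 9: 3; order 18: 3.
Total: 16.

16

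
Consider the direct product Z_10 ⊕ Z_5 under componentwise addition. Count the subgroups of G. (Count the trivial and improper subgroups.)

|G| = 50, so by Lagrange every subgroup order divides 50. Divisors: 1, 2, 5, 10, 25, 50.
Subgroups by order — order 1: 1; order 2: 1; order 5: 6; order 10: 6; order 25: 1; order 50: 1.
Total: 1 + 1 + 6 + 6 + 1 + 1 = 16.

16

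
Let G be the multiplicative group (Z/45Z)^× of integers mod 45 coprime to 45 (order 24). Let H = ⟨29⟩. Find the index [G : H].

|⟨29⟩| = 6 and |G| = 24.
By Lagrange, [G : H] = |G|/|H| = 24/6 = 4.

4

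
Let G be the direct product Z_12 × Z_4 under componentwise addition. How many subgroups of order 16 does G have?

1

|G| = 48 and 16 | 48, so subgroups of order 16 are possible by Lagrange.
The subgroups of order 16 are: {(0,0), (0,1), (0,2), (0,3), (3,0), (3,1), (3,2), (3,3), (6,0), (6,1), (6,2), (6,3), (9,0), (9,1), (9,2), (9,3)}.
So G has 1 subgroup of order 16.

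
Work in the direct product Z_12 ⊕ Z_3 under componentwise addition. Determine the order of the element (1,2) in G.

The order of (1,2) in Z_12 × Z_3 is lcm(ord(1) in Z_12, ord(2) in Z_3).
ord(1) = 12 and ord(2) = 3, so |⟨(1,2)⟩| = lcm(12, 3) = 12.

12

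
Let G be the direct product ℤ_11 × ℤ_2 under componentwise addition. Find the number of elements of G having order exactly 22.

10

An element (a,b) has order lcm(ord(a), ord(b)); count pairs with lcm equal to 22.
Enumerating gives 10 such elements.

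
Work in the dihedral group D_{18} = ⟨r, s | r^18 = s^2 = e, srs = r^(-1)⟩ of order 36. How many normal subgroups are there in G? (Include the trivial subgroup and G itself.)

9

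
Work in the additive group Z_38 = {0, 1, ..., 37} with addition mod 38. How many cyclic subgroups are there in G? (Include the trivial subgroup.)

4

Each element a generates a cyclic subgroup ⟨a⟩; distinct elements may generate the same one (a cyclic group of order d has φ(d) generators).
Cyclic subgroups by order — order 1: 1; order 2: 1; order 19: 1; order 38: 1.
Total: 4.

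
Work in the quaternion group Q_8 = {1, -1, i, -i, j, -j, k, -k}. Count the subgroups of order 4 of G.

|G| = 8 and 4 | 8, so subgroups of order 4 are possible by Lagrange.
The subgroups of order 4 are: {1, -1, i, -i}; {1, -1, j, -j}; {1, -1, k, -k}.
So G has 3 subgroups of order 4.

3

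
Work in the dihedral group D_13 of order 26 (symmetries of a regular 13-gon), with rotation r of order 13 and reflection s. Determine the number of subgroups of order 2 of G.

13

|G| = 26 and 2 | 26, so subgroups of order 2 are possible by Lagrange.
The subgroups of order 2 are: {e, r^10s}; {e, r^11s}; {e, r^12s}; {e, r^2s}; … (13 in all).
So G has 13 subgroups of order 2.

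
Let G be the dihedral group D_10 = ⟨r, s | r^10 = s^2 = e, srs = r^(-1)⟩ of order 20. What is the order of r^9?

Computing powers of r^9: the smallest k with (r^9)^k = e is k = 10.

10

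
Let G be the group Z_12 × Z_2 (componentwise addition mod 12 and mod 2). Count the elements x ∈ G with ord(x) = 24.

0

An element (a,b) has order lcm(ord(a), ord(b)); count pairs with lcm equal to 24.
Enumerating gives 0 such elements.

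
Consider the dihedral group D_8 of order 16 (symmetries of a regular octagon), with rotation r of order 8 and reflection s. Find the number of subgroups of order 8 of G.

3

|G| = 16 and 8 | 16, so subgroups of order 8 are possible by Lagrange.
The subgroups of order 8 are: {e, r, r^2, r^3, r^4, r^5, r^6, r^7}; {e, r^2, r^4, r^6, s, r^2s, r^4s, r^6s}; {e, r^2, r^4, r^6, rs, r^3s, r^5s, r^7s}.
So G has 3 subgroups of order 8.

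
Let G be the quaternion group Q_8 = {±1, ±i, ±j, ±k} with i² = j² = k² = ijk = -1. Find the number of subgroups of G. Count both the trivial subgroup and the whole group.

6

|G| = 8, so by Lagrange every subgroup order divides 8. Divisors: 1, 2, 4, 8.
Subgroups by order — order 1: 1; order 2: 1; order 4: 3; order 8: 1.
Total: 1 + 1 + 3 + 1 = 6.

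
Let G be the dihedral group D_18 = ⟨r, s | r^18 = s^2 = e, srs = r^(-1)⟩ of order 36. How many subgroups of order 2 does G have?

19

|G| = 36 and 2 | 36, so subgroups of order 2 are possible by Lagrange.
The subgroups of order 2 are: {e, r^10s}; {e, r^11s}; {e, r^12s}; {e, r^13s}; … (19 in all).
So G has 19 subgroups of order 2.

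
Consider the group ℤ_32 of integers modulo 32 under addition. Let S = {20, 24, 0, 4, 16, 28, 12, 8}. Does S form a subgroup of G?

Yes

|S| = 8 divides |G| = 32, consistent with Lagrange.
S contains the identity, every element's inverse is in S, and S is closed under +: it is a subgroup.
In fact S = ⟨4⟩.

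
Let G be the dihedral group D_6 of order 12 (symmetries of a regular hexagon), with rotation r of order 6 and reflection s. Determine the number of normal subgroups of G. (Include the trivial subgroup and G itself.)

G has 16 subgroups. Checking conjugation-invariance by order — order 1: 1/1 normal; order 2: 1/7 normal; order 3: 1/1 normal; order 4: 0/3 normal; order 6: 3/3 normal; order 12: 1/1 normal.
Total normal subgroups: 7.

7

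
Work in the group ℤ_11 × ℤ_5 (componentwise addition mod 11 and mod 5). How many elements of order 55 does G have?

40

An element (a,b) has order lcm(ord(a), ord(b)); count pairs with lcm equal to 55.
Enumerating gives 40 such elements.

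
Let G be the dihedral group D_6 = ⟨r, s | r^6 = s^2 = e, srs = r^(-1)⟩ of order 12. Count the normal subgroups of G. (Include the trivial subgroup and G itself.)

G has 16 subgroups. Checking conjugation-invariance by order — order 1: 1/1 normal; order 2: 1/7 normal; order 3: 1/1 normal; order 4: 0/3 normal; order 6: 3/3 normal; order 12: 1/1 normal.
Total normal subgroups: 7.

7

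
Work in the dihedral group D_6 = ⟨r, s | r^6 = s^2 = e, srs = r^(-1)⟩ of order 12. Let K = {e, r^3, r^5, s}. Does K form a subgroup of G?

r^5 ∈ K but its inverse r ∉ K, so K is not a subgroup.

No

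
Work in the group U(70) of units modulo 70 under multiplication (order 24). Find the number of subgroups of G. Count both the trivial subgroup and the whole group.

|G| = 24, so by Lagrange every subgroup order divides 24. Divisors: 1, 2, 3, 4, 6, 8, 12, 24.
Subgroups by order — order 1: 1; order 2: 3; order 3: 1; order 4: 3; order 6: 3; order 8: 1; order 12: 3; order 24: 1.
Total: 1 + 3 + 1 + 3 + 3 + 1 + 3 + 1 = 16.

16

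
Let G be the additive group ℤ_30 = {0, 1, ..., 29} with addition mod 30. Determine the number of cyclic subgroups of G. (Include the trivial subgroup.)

Group the elements of G by the cyclic subgroup they generate; each cyclic subgroup of order d accounts for φ(d) elements.
Cyclic subgroups by order — order 1: 1; order 2: 1; order 3: 1; order 5: 1; order 6: 1; order 10: 1; order 15: 1; order 30: 1.
Total: 8.

8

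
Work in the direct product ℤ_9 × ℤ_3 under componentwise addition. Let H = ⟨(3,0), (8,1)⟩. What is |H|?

9

|⟨(3,0)⟩| = 3 and |⟨(8,1)⟩| = 9, so |H| is a multiple of lcm(3, 9) = 9 and divides |G| = 27.
Closing under the operation: H = {(0,0), (1,2), (2,1), (3,0), (4,2), (5,1), (6,0), (7,2), (8,1)}, so |H| = 9.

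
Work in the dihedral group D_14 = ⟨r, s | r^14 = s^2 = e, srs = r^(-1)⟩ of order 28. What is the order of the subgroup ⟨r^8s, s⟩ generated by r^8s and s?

14

|⟨r^8s⟩| = 2 and |⟨s⟩| = 2, so |H| is a multiple of lcm(2, 2) = 2 and divides |G| = 28.
Closing under the operation: H = {e, r^2, r^4, r^6, r^8, r^10, r^12, s, r^2s, r^4s, r^6s, r^8s, r^10s, r^12s}, so |H| = 14.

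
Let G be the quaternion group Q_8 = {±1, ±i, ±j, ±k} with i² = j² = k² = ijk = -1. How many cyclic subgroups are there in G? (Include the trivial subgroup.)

Group the elements of G by the cyclic subgroup they generate; each cyclic subgroup of order d accounts for φ(d) elements.
Cyclic subgroups by order — order 1: 1; order 2: 1; order 4: 3.
Total: 5.

5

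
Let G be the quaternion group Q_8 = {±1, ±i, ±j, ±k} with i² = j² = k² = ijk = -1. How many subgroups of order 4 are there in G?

|G| = 8 and 4 | 8, so subgroups of order 4 are possible by Lagrange.
The subgroups of order 4 are: {1, -1, i, -i}; {1, -1, j, -j}; {1, -1, k, -k}.
So G has 3 subgroups of order 4.

3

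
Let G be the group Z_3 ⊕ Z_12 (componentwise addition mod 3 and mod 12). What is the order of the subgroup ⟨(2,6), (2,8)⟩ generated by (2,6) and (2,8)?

|⟨(2,6)⟩| = 6 and |⟨(2,8)⟩| = 3, so |H| is a multiple of lcm(6, 3) = 6 and divides |G| = 36.
Closing under the operation: H = {(0,0), (0,2), (0,4), (0,6), (0,8), (0,10), (1,0), (1,2), (1,4), (1,6), (1,8), (1,10), (2,0), (2,2), (2,4), (2,6), (2,8), (2,10)}, so |H| = 18.

18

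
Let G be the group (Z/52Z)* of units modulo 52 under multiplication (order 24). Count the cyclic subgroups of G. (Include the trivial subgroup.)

Group the elements of G by the cyclic subgroup they generate; each cyclic subgroup of order d accounts for φ(d) elements.
Cyclic subgroups by order — order 1: 1; order 2: 3; order 3: 1; order 4: 2; order 6: 3; order 12: 2.
Total: 12.

12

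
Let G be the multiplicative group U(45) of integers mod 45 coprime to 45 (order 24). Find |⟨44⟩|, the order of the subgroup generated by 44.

2

Compute successive powers of 44 mod 45: 44, 1; 44^2 ≡ 1 (mod 45).
So |⟨44⟩| = 2.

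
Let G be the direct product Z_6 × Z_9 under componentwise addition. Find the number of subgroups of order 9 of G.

4

|G| = 54 and 9 | 54, so subgroups of order 9 are possible by Lagrange.
The subgroups of order 9 are: {(0,0), (0,1), (0,2), (0,3), (0,4), (0,5), (0,6), (0,7), (0,8)}; {(0,0), (0,3), (0,6), (2,0), (2,3), (2,6), (4,0), (4,3), (4,6)}; {(0,0), (0,3), (0,6), (2,1), (2,4), (2,7), (4,2), (4,5), (4,8)}; {(0,0), (0,3), (0,6), (2,2), (2,5), (2,8), (4,1), (4,4), (4,7)}.
So G has 4 subgroups of order 9.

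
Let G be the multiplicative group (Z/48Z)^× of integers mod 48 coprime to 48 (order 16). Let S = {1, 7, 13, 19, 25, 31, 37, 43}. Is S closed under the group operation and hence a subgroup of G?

|S| = 8 divides |G| = 16, consistent with Lagrange.
S contains the identity, every element's inverse is in S, and S is closed under ·: it is a subgroup.

Yes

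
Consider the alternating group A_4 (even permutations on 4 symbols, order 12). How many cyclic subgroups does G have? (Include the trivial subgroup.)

Each element a generates a cyclic subgroup ⟨a⟩; distinct elements may generate the same one (a cyclic group of order d has φ(d) generators).
Cyclic subgroups by order — order 1: 1; order 2: 3; order 3: 4.
Total: 8.

8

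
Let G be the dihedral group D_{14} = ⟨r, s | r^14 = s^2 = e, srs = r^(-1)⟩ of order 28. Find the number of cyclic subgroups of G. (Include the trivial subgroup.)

18

A cyclic subgroup of order d is generated by each of its φ(d) elements of order d, so the cyclic subgroups of order d number (#elements of order d)/φ(d).
Cyclic subgroups by order — order 1: 1; order 2: 15; order 7: 1; order 14: 1.
Total: 18.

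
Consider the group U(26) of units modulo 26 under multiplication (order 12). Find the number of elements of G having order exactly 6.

2

The elements of order 6 are: 17, 23.
That's 2.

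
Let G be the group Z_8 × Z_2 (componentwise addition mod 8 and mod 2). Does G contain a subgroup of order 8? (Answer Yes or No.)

8 | 16. A subgroup of order 8 is {(0,0), (0,1), (2,0), (2,1), (4,0), (4,1), (6,0), (6,1)}.

Yes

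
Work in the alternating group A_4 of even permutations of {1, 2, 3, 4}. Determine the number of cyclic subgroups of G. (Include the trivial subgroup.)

Each element a generates a cyclic subgroup ⟨a⟩; distinct elements may generate the same one (a cyclic group of order d has φ(d) generators).
Cyclic subgroups by order — order 1: 1; order 2: 3; order 3: 4.
Total: 8.

8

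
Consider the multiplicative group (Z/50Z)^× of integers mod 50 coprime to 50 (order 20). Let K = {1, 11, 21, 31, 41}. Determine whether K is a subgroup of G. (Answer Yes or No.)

|K| = 5 divides |G| = 20, consistent with Lagrange.
K contains the identity, every element's inverse is in K, and K is closed under ·: it is a subgroup.
In fact K = ⟨21⟩.

Yes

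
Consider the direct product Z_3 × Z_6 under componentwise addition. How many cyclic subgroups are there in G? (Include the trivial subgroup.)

10

A cyclic subgroup of order d is generated by each of its φ(d) elements of order d, so the cyclic subgroups of order d number (#elements of order d)/φ(d).
Cyclic subgroups by order — order 1: 1; order 2: 1; order 3: 4; order 6: 4.
Total: 10.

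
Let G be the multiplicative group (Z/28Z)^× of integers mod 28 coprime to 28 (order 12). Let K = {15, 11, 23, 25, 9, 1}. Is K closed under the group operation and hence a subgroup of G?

|K| = 6 divides |G| = 12, consistent with Lagrange.
K contains the identity, every element's inverse is in K, and K is closed under ·: it is a subgroup.
In fact K = ⟨23⟩.

Yes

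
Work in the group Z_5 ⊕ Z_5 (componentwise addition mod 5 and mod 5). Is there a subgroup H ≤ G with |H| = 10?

10 does not divide |G| = 25, so by Lagrange no subgroup of order 10 exists.

No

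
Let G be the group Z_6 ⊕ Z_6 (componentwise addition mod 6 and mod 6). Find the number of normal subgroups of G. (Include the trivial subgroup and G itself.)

G is abelian, so every subgroup is normal.
G has 30 subgroups in total, hence 30 normal subgroups.

30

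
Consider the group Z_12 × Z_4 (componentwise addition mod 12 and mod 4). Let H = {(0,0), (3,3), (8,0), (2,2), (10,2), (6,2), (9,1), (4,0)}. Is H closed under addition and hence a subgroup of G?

Closure fails: (4,0) + (3,3) = (7,3) ∉ H. So H is not a subgroup.

No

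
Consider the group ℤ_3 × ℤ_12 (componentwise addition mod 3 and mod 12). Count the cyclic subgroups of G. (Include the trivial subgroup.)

15

A cyclic subgroup of order d is generated by each of its φ(d) elements of order d, so the cyclic subgroups of order d number (#elements of order d)/φ(d).
Cyclic subgroups by order — order 1: 1; order 2: 1; order 3: 4; order 4: 1; order 6: 4; order 12: 4.
Total: 15.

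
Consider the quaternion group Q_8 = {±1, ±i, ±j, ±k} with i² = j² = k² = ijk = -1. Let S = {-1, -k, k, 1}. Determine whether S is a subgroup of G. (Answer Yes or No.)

Yes

|S| = 4 divides |G| = 8, consistent with Lagrange.
S contains the identity, every element's inverse is in S, and S is closed under ·: it is a subgroup.
In fact S = ⟨-k⟩.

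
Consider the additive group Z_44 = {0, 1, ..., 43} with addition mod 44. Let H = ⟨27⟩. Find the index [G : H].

|⟨27⟩| = 44 and |G| = 44.
By Lagrange, [G : H] = |G|/|H| = 44/44 = 1.

1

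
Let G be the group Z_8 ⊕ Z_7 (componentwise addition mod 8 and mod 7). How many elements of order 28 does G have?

An element (a,b) has order lcm(ord(a), ord(b)); count pairs with lcm equal to 28.
Enumerating gives 12 such elements.

12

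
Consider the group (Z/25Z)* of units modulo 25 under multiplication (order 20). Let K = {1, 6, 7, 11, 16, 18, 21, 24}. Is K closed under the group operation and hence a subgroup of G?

No

|K| = 8 does not divide |G| = 20, so by Lagrange K is not a subgroup.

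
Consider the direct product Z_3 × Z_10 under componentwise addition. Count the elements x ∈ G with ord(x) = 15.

An element (a,b) has order lcm(ord(a), ord(b)); count pairs with lcm equal to 15.
Enumerating gives 8 such elements.

8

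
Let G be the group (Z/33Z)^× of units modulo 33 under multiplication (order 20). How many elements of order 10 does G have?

Enumerating element orders in G gives 12 elements of order 10.

12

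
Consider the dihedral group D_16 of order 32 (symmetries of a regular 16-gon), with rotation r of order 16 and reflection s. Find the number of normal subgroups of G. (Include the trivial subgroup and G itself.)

8

G has 36 subgroups. Checking conjugation-invariance by order — order 1: 1/1 normal; order 2: 1/17 normal; order 4: 1/9 normal; order 8: 1/5 normal; order 16: 3/3 normal; order 32: 1/1 normal.
Total normal subgroups: 8.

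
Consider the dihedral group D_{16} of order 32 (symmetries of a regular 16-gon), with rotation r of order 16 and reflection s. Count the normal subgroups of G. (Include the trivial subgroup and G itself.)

G has 36 subgroups. Checking conjugation-invariance by order — order 1: 1/1 normal; order 2: 1/17 normal; order 4: 1/9 normal; order 8: 1/5 normal; order 16: 3/3 normal; order 32: 1/1 normal.
Total normal subgroups: 8.

8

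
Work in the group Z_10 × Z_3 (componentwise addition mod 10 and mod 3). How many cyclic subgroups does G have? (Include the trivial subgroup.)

8

Each element a generates a cyclic subgroup ⟨a⟩; distinct elements may generate the same one (a cyclic group of order d has φ(d) generators).
Cyclic subgroups by order — order 1: 1; order 2: 1; order 3: 1; order 5: 1; order 6: 1; order 10: 1; order 15: 1; order 30: 1.
Total: 8.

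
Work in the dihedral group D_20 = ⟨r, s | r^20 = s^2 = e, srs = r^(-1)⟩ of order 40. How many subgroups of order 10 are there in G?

5

|G| = 40 and 10 | 40, so subgroups of order 10 are possible by Lagrange.
The subgroups of order 10 are: {e, r^2, r^4, r^6, r^8, r^10, r^12, r^14, r^16, r^18}; {e, r^4, r^8, r^12, r^16, r^2s, r^6s, r^10s, r^14s, r^18s}; {e, r^4, r^8, r^12, r^16, r^3s, r^7s, r^11s, r^15s, r^19s}; {e, r^4, r^8, r^12, r^16, s, r^4s, r^8s, r^12s, r^16s}; … (5 in all).
So G has 5 subgroups of order 10.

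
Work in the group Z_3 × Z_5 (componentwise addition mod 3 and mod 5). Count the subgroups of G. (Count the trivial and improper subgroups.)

|G| = 15, so by Lagrange every subgroup order divides 15. Divisors: 1, 3, 5, 15.
Subgroups by order — order 1: 1; order 3: 1; order 5: 1; order 15: 1.
Total: 1 + 1 + 1 + 1 = 4.

4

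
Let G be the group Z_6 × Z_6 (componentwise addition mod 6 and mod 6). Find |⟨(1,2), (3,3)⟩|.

|⟨(1,2)⟩| = 6 and |⟨(3,3)⟩| = 2, so |H| is a multiple of lcm(6, 2) = 6 and divides |G| = 36.
Closing under the operation: H = {(0,0), (0,3), (1,2), (1,5), (2,1), (2,4), (3,0), (3,3), (4,2), (4,5), (5,1), (5,4)}, so |H| = 12.

12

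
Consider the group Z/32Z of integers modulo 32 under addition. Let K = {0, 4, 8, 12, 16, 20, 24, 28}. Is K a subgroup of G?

|K| = 8 divides |G| = 32, consistent with Lagrange.
K contains the identity, every element's inverse is in K, and K is closed under +: it is a subgroup.
In fact K = ⟨4⟩.

Yes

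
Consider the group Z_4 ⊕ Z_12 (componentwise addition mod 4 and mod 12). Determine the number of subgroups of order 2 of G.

|G| = 48 and 2 | 48, so subgroups of order 2 are possible by Lagrange.
The subgroups of order 2 are: {(0,0), (0,6)}; {(0,0), (2,0)}; {(0,0), (2,6)}.
So G has 3 subgroups of order 2.

3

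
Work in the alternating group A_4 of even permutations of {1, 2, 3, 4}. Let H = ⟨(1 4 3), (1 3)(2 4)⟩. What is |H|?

12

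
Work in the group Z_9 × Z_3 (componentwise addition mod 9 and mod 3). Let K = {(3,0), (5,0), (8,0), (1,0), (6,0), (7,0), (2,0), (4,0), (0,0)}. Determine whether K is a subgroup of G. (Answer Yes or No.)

|K| = 9 divides |G| = 27, consistent with Lagrange.
K contains the identity, every element's inverse is in K, and K is closed under +: it is a subgroup.
In fact K = ⟨(4,0)⟩.

Yes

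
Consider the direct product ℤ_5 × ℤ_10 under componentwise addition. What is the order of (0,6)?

The order of (0,6) in Z_5 × Z_10 is lcm(ord(0) in Z_5, ord(6) in Z_10).
ord(0) = 1 and ord(6) = 5, so |⟨(0,6)⟩| = lcm(1, 5) = 5.

5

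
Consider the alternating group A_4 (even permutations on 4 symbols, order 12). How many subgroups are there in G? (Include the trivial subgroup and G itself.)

|G| = 12, so by Lagrange every subgroup order divides 12. Divisors: 1, 2, 3, 4, 6, 12.
Subgroups by order — order 1: 1; order 2: 3; order 3: 4; order 4: 1; order 6: 0; order 12: 1.
Total: 1 + 3 + 4 + 1 + 0 + 1 = 10.

10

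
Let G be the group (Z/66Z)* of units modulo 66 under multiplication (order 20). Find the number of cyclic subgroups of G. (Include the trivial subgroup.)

8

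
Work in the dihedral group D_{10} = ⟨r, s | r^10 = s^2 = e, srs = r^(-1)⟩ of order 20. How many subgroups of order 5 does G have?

1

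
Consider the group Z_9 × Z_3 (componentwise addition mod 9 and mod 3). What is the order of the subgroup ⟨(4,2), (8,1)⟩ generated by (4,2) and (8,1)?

|⟨(4,2)⟩| = 9 and |⟨(8,1)⟩| = 9, so |H| is a multiple of lcm(9, 9) = 9 and divides |G| = 27.
Closing under the operation: H = {(0,0), (1,2), (2,1), (3,0), (4,2), (5,1), (6,0), (7,2), (8,1)}, so |H| = 9.

9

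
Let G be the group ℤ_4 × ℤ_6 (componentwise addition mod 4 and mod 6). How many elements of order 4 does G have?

An element (a,b) has order lcm(ord(a), ord(b)); count pairs with lcm equal to 4.
Enumerating gives 4 such elements.

4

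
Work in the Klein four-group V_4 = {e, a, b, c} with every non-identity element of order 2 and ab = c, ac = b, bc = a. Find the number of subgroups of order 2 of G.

|G| = 4 and 2 | 4, so subgroups of order 2 are possible by Lagrange.
The subgroups of order 2 are: {e, a}; {e, b}; {e, c}.
So G has 3 subgroups of order 2.

3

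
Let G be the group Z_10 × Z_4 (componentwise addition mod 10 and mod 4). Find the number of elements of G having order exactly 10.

An element (a,b) has order lcm(ord(a), ord(b)); count pairs with lcm equal to 10.
Enumerating gives 12 such elements.

12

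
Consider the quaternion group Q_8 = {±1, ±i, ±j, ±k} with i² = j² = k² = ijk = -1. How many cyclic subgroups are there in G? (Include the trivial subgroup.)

A cyclic subgroup of order d is generated by each of its φ(d) elements of order d, so the cyclic subgroups of order d number (#elements of order d)/φ(d).
Cyclic subgroups by order — order 1: 1; order 2: 1; order 4: 3.
Total: 5.

5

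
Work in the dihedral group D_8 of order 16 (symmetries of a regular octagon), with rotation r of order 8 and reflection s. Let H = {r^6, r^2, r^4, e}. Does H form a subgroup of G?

|H| = 4 divides |G| = 16, consistent with Lagrange.
H contains the identity, every element's inverse is in H, and H is closed under ·: it is a subgroup.
In fact H = ⟨r^6⟩.

Yes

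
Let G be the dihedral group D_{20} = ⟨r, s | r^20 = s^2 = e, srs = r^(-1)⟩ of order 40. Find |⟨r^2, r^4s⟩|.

20

|⟨r^2⟩| = 10 and |⟨r^4s⟩| = 2, so |H| is a multiple of lcm(10, 2) = 10 and divides |G| = 40.
Closing under the operation: H = {e, r^2, r^4, r^6, r^8, r^10, r^12, r^14, r^16, r^18, s, r^2s, r^4s, r^6s, r^8s, r^10s, r^12s, r^14s, r^16s, r^18s}, so |H| = 20.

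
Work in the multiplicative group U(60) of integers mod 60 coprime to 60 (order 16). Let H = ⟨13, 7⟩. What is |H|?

8

|⟨13⟩| = 4 and |⟨7⟩| = 4, so |H| is a multiple of lcm(4, 4) = 4 and divides |G| = 16.
Closing under the operation: H = {1, 7, 13, 19, 31, 37, 43, 49}, so |H| = 8.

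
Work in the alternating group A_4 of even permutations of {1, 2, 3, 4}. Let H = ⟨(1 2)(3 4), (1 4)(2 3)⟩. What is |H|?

|⟨(1 2)(3 4)⟩| = 2 and |⟨(1 4)(2 3)⟩| = 2, so |H| is a multiple of lcm(2, 2) = 2 and divides |G| = 12.
Closing under the operation: H = {e, (1 2)(3 4), (1 3)(2 4), (1 4)(2 3)}, so |H| = 4.

4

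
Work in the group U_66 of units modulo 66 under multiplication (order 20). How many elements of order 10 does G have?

Enumerating element orders in G gives 12 elements of order 10.

12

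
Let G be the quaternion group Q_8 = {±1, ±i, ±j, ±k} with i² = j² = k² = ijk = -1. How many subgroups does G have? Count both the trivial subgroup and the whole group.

6

|G| = 8, so by Lagrange every subgroup order divides 8. Divisors: 1, 2, 4, 8.
Subgroups by order — order 1: 1; order 2: 1; order 4: 3; order 8: 1.
Total: 1 + 1 + 3 + 1 = 6.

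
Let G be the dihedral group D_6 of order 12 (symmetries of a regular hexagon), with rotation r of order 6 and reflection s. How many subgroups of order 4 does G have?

|G| = 12 and 4 | 12, so subgroups of order 4 are possible by Lagrange.
The subgroups of order 4 are: {e, r^3, r^2s, r^5s}; {e, r^3, s, r^3s}; {e, r^3, rs, r^4s}.
So G has 3 subgroups of order 4.

3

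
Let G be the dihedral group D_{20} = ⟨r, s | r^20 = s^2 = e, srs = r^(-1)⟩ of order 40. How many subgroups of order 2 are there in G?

21

|G| = 40 and 2 | 40, so subgroups of order 2 are possible by Lagrange.
The subgroups of order 2 are: {e, r^10}; {e, r^10s}; {e, r^11s}; {e, r^12s}; … (21 in all).
So G has 21 subgroups of order 2.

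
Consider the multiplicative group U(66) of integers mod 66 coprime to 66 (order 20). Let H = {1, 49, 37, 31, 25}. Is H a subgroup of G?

|H| = 5 divides |G| = 20, consistent with Lagrange.
H contains the identity, every element's inverse is in H, and H is closed under ·: it is a subgroup.
In fact H = ⟨49⟩.

Yes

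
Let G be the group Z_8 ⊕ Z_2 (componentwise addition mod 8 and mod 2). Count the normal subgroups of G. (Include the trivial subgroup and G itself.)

G is abelian, so every subgroup is normal.
G has 11 subgroups in total, hence 11 normal subgroups.

11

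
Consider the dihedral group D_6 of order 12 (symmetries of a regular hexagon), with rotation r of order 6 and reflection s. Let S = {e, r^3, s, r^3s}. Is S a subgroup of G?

|S| = 4 divides |G| = 12, consistent with Lagrange.
S contains the identity, every element's inverse is in S, and S is closed under ·: it is a subgroup.

Yes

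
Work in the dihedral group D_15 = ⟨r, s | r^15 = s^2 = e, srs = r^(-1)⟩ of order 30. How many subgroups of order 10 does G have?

3

|G| = 30 and 10 | 30, so subgroups of order 10 are possible by Lagrange.
The subgroups of order 10 are: {e, r^3, r^6, r^9, r^12, rs, r^4s, r^7s, r^10s, r^13s}; {e, r^3, r^6, r^9, r^12, r^2s, r^5s, r^8s, r^11s, r^14s}; {e, r^3, r^6, r^9, r^12, s, r^3s, r^6s, r^9s, r^12s}.
So G has 3 subgroups of order 10.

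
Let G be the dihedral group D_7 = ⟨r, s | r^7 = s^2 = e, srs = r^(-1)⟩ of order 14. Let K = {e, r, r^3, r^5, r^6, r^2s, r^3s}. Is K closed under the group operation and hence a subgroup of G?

r^5 ∈ K but its inverse r^2 ∉ K, so K is not a subgroup.

No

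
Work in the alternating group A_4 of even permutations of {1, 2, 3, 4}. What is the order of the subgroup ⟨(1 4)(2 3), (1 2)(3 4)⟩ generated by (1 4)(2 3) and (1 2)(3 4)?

|⟨(1 4)(2 3)⟩| = 2 and |⟨(1 2)(3 4)⟩| = 2, so |H| is a multiple of lcm(2, 2) = 2 and divides |G| = 12.
Closing under the operation: H = {e, (1 2)(3 4), (1 3)(2 4), (1 4)(2 3)}, so |H| = 4.

4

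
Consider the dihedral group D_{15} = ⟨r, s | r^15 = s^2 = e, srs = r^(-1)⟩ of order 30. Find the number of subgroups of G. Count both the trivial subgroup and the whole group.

28

|G| = 30, so by Lagrange every subgroup order divides 30. Divisors: 1, 2, 3, 5, 6, 10, 15, 30.
Subgroups by order — order 1: 1; order 2: 15; order 3: 1; order 5: 1; order 6: 5; order 10: 3; order 15: 1; order 30: 1.
Total: 1 + 15 + 1 + 1 + 5 + 3 + 1 + 1 = 28.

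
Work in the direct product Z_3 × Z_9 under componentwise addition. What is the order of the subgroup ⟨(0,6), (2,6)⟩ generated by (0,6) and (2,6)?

9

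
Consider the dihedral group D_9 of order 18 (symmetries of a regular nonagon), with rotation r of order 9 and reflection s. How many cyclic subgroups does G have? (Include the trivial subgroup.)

12

Group the elements of G by the cyclic subgroup they generate; each cyclic subgroup of order d accounts for φ(d) elements.
Cyclic subgroups by order — order 1: 1; order 2: 9; order 3: 1; order 9: 1.
Total: 12.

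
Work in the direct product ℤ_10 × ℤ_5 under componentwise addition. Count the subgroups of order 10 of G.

|G| = 50 and 10 | 50, so subgroups of order 10 are possible by Lagrange.
The subgroups of order 10 are: {(0,0), (0,1), (0,2), (0,3), (0,4), (5,0), (5,1), (5,2), (5,3), (5,4)}; {(0,0), (1,0), (2,0), (3,0), (4,0), (5,0), (6,0), (7,0), (8,0), (9,0)}; {(0,0), (1,1), (2,2), (3,3), (4,4), (5,0), (6,1), (7,2), (8,3), (9,4)}; {(0,0), (1,2), (2,4), (3,1), (4,3), (5,0), (6,2), (7,4), (8,1), (9,3)}; … (6 in all).
So G has 6 subgroups of order 10.

6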